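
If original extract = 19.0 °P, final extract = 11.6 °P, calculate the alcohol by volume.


SG = 259/(259 − P);  ABV = (OG − FG)·131.25
OG = 259/(259 − 19.0) = 1.0792
FG = 259/(259 − 11.6) = 1.0469
ABV = (1.0792 − 1.0469)·131.25

4.2366 % ABV


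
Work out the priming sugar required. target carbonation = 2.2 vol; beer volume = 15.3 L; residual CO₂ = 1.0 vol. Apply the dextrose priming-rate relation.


sugar = (target − residual)·4.0·V
sugar = (2.2 − 1.0)·4.0·15.3

73.4400 g


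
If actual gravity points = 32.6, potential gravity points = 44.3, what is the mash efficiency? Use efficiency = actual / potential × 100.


efficiency = 32.6 / 44.3 × 100

73.5892 %


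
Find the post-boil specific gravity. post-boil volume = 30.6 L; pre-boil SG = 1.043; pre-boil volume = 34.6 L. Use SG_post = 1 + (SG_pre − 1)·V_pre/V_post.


pts_pre = (1.043 − 1)·1000 = 43.0000
pts_post = 43.0000·34.6/30.6 = 48.6209
SG_post = 1 + 48.6209/1000

1.0486


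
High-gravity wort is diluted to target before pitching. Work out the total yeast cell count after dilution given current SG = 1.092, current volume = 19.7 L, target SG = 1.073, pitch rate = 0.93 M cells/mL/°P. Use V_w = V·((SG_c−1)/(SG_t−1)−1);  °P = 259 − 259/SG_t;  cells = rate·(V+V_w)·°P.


V_w = 19.7·((1.092−1)/(1.073−1)−1) = 5.1274
V_final = 19.7 + 5.1274 = 24.8274
°P = 259 − 259/1.073 = 17.6207
cells = 0.93·24.8274·17.6207

406.8526 billion cells


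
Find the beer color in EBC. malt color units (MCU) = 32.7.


SRM = 1.4922·MCU^0.6859;  EBC = SRM·1.97
SRM = 1.4922·32.7^0.6859 = 16.3176
EBC = 16.3176·1.97

32.1456 EBC


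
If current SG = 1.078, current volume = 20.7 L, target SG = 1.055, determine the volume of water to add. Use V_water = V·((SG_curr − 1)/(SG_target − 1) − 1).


V_water = 20.7·((1.078 − 1)/(1.055 − 1) − 1)

8.6564 L


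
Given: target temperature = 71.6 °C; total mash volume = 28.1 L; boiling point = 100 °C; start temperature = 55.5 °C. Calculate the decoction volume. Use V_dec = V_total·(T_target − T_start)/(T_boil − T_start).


V_dec = 28.1·(71.6 − 55.5)/(100 − 55.5)

10.1665 L


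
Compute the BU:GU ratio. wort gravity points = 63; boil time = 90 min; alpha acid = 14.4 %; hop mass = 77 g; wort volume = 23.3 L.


U = 1.65·0.000125^(GP/1000)·(1−e^(−0.04t))/4.15;  IBU = (α/100)·m·U·1000/V;  BU:GU = IBU/GP
U = 1.65·0.000125^(63/1000)·(1−e^(−0.04·90))/4.15 = 0.2195
IBU = (14.4/100)·77·0.2195·1000/23.3 = 104.4737
BU:GU = 104.4737/63

1.6583


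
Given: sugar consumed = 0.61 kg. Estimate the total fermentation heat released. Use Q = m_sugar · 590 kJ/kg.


Q = 0.61 · 590

359.9000 kJ


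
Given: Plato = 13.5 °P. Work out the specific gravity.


SG = 259/(259 − P)
SG = 259/(259 − 13.5)

1.0550


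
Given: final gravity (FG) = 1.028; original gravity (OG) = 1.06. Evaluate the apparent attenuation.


AA = (OG − FG)/(OG − 1) · 100
AA = (1.06 − 1.028)/(1.06 − 1) · 100

53.3333 %


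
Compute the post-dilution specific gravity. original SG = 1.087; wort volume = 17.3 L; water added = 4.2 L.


SG_new = 1 + (SG_old − 1)·V_old/(V_old + V_water)
pts = (1.087 − 1)·1000·17.3/(17.3 + 4.2) = 70.0047
SG_new = 1 + 70.0047/1000

1.0700


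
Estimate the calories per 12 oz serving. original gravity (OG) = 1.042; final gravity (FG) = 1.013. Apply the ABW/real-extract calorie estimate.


ABW = (OG−FG)·131.25·0.79/FG;  °P = 259 − 259/SG (for OG→OE and FG→AE);  RE = 0.1808·OE + 0.8192·AE;  Cal = (6.9·ABW + 4·(RE−0.1))·FG·3.55
ABW = (1.042 − 1.013)·131.25·0.79/1.013 = 2.9683
OE = 259 − 259/1.042 = 10.4395 °P
AE = 259 − 259/1.013 = 3.3238 °P
RE = 0.1808·10.4395 + 0.8192·3.3238 = 4.6103 °P
Cal = (6.9·2.9683 + 4·(4.6103−0.1))·1.013·3.55

138.5341 kcal


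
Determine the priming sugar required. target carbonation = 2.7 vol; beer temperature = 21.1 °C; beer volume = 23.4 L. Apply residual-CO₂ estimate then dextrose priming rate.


residual = 14.695·(0.01821 + 0.09011·e^(−0.04·T));  sugar = (target − residual)·4.0·V
residual = 14.695·(0.01821 + 0.09011·e^(−0.04·21.1)) = 0.8370
sugar = (2.7 − 0.8370)·4.0·23.4

174.3796 g


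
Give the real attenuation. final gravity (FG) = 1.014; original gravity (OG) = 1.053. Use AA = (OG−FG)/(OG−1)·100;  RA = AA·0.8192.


AA = (1.053 − 1.014)/(1.053 − 1)·100 = 73.5849
RA = 73.5849·0.8192

60.2808 %


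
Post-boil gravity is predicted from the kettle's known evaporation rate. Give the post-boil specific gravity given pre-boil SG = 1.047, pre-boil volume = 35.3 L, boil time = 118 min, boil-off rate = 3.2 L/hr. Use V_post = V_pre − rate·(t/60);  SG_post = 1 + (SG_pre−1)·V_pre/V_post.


V_post = 35.3 − 3.2·(118/60) = 29.0067
SG_post = 1 + (1.047 − 1)·35.3/29.0067

1.0572


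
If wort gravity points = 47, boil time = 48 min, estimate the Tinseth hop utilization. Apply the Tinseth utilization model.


U = 1.65·0.000125^(GP/1000) · (1 − e^(−0.04·t))/4.15
bigness = 1.65·0.000125^(47/1000) = 1.0815
boil_factor = (1 − e^(−0.04·48))/4.15 = 0.2056
U = 1.0815 · 0.2056

0.2224


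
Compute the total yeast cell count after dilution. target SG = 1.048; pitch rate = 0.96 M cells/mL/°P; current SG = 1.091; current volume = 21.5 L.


V_w = V·((SG_c−1)/(SG_t−1)−1);  °P = 259 − 259/SG_t;  cells = rate·(V+V_w)·°P
V_w = 21.5·((1.091−1)/(1.048−1)−1) = 19.2604
V_final = 21.5 + 19.2604 = 40.7604
°P = 259 − 259/1.048 = 11.8626
cells = 0.96·40.7604·11.8626

464.1834 billion cells


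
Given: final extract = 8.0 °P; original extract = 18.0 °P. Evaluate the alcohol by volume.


SG = 259/(259 − P);  ABV = (OG − FG)·131.25
OG = 259/(259 − 18.0) = 1.0747
FG = 259/(259 − 8.0) = 1.0319
ABV = (1.0747 − 1.0319)·131.25

5.6196 % ABV


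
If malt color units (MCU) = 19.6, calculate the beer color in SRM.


SRM = 1.4922 · MCU^0.6859
SRM = 1.4922 · 19.6^0.6859

11.4864 SRM


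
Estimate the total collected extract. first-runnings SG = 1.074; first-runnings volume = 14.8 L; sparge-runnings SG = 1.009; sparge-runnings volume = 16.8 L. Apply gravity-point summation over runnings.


total = Σ (SG_i − 1)·1000·V_i
first = (1.074 − 1)·1000·14.8 = 1095.2000
sparge = (1.009 − 1)·1000·16.8 = 151.2000
total = 1095.2000 + 151.2000

1246.4000 gravity·L


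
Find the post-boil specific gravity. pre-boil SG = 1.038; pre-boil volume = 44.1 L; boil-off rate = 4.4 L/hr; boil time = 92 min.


V_post = V_pre − rate·(t/60);  SG_post = 1 + (SG_pre−1)·V_pre/V_post
V_post = 44.1 − 4.4·(92/60) = 37.3533
SG_post = 1 + (1.038 − 1)·44.1/37.3533

1.0449


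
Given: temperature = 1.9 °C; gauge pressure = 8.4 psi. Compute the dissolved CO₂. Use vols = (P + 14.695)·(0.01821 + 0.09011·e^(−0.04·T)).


vols = (8.4 + 14.695)·(0.01821 + 0.09011·e^(−0.04·1.9))

2.3493 volumes


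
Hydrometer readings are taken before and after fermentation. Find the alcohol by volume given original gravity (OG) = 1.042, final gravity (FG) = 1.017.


ABV = (OG − FG) · 131.25
ABV = (1.042 − 1.017) · 131.25

3.2813 % ABV


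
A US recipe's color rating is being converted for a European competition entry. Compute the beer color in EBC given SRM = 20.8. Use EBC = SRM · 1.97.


EBC = 20.8 · 1.97

40.9760 EBC


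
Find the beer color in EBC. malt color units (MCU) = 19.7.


SRM = 1.4922·MCU^0.6859;  EBC = SRM·1.97
SRM = 1.4922·19.7^0.6859 = 11.5266
EBC = 11.5266·1.97

22.7074 EBC


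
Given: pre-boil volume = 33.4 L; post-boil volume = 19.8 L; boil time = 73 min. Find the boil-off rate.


rate = (V_pre − V_post) / (t_min/60)
rate = (33.4 − 19.8) / (73/60)

11.1781 L/hr


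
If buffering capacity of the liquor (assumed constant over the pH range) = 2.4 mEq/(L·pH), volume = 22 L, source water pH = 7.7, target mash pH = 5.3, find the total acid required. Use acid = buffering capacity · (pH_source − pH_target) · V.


acid = 2.4 · (7.7 − 5.3) · 22

126.7200 mEq


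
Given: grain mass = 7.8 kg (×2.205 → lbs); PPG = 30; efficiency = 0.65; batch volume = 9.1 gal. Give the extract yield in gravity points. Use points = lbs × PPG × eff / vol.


lbs = 7.8 × 2.205 = 17.1990
points = 17.1990 × 30 × 0.65 / 9.1

36.8550 points


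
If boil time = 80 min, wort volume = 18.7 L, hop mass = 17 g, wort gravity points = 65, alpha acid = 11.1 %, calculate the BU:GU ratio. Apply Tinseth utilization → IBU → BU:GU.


U = 1.65·0.000125^(GP/1000)·(1−e^(−0.04t))/4.15;  IBU = (α/100)·m·U·1000/V;  BU:GU = IBU/GP
U = 1.65·0.000125^(65/1000)·(1−e^(−0.04·80))/4.15 = 0.2126
IBU = (11.1/100)·17·0.2126·1000/18.7 = 21.4581
BU:GU = 21.4581/65

0.3301


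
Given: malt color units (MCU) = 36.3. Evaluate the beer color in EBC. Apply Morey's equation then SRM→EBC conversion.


SRM = 1.4922·MCU^0.6859;  EBC = SRM·1.97
SRM = 1.4922·36.3^0.6859 = 17.5294
EBC = 17.5294·1.97

34.5329 EBC


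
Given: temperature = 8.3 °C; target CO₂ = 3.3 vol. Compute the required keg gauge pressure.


psi = vols/(0.01821 + 0.09011·e^(−0.04·T)) − 14.695
psi = 3.3/(0.01821 + 0.09011·e^(−0.04·8.3)) − 14.695

25.1299 psi


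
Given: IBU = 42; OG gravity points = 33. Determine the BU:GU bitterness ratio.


BU:GU = IBU / OG_points
BU:GU = 42 / 33

1.2727


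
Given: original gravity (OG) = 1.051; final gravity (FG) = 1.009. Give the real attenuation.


AA = (OG−FG)/(OG−1)·100;  RA = AA·0.8192
AA = (1.051 − 1.009)/(1.051 − 1)·100 = 82.3529
RA = 82.3529·0.8192

67.4635 %


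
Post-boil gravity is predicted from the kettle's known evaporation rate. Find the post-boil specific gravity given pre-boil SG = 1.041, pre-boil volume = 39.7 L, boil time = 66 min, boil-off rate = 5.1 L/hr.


V_post = V_pre − rate·(t/60);  SG_post = 1 + (SG_pre−1)·V_pre/V_post
V_post = 39.7 − 5.1·(66/60) = 34.0900
SG_post = 1 + (1.041 − 1)·39.7/34.0900

1.0477


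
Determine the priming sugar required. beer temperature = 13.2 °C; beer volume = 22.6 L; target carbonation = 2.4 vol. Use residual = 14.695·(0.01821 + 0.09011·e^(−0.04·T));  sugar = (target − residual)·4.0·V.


residual = 14.695·(0.01821 + 0.09011·e^(−0.04·13.2)) = 1.0486
sugar = (2.4 − 1.0486)·4.0·22.6

122.1695 g


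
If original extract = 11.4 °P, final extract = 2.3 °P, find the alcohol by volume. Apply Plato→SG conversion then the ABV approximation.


SG = 259/(259 − P);  ABV = (OG − FG)·131.25
OG = 259/(259 − 11.4) = 1.0460
FG = 259/(259 − 2.3) = 1.0090
ABV = (1.0460 − 1.0090)·131.25

4.8670 % ABV


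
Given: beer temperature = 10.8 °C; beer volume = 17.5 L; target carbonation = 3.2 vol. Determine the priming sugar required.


residual = 14.695·(0.01821 + 0.09011·e^(−0.04·T));  sugar = (target − residual)·4.0·V
residual = 14.695·(0.01821 + 0.09011·e^(−0.04·10.8)) = 1.1273
sugar = (3.2 − 1.1273)·4.0·17.5

145.0920 g


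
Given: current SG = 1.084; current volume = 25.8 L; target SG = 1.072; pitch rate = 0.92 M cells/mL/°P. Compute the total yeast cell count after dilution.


V_w = V·((SG_c−1)/(SG_t−1)−1);  °P = 259 − 259/SG_t;  cells = rate·(V+V_w)·°P
V_w = 25.8·((1.084−1)/(1.072−1)−1) = 4.3000
V_final = 25.8 + 4.3000 = 30.1000
°P = 259 − 259/1.072 = 17.3955
cells = 0.92·30.1000·17.3955

481.7168 billion cells


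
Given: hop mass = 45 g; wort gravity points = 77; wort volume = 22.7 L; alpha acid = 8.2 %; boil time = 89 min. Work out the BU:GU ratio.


U = 1.65·0.000125^(GP/1000)·(1−e^(−0.04t))/4.15;  IBU = (α/100)·m·U·1000/V;  BU:GU = IBU/GP
U = 1.65·0.000125^(77/1000)·(1−e^(−0.04·89))/4.15 = 0.1934
IBU = (8.2/100)·45·0.1934·1000/22.7 = 31.4318
BU:GU = 31.4318/77

0.4082


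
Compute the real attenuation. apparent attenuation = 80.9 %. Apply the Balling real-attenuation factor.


RA = AA · 0.8192
RA = 80.9 · 0.8192

66.2733 %


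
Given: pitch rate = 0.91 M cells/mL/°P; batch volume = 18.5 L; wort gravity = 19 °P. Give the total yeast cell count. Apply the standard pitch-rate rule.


cells (billions) = rate · V_L · °P
cells = 0.91 · 18.5 · 19

319.8650 billion cells


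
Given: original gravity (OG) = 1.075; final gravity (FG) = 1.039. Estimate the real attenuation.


AA = (OG−FG)/(OG−1)·100;  RA = AA·0.8192
AA = (1.075 − 1.039)/(1.075 − 1)·100 = 48.0000
RA = 48.0000·0.8192

39.3216 %


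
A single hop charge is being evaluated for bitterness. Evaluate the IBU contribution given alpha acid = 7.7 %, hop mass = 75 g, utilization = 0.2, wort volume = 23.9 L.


IBU = (α/100)·mass·U·1000 / V
IBU = (7.7/100)·75·0.2·1000 / 23.9

48.3264 IBU


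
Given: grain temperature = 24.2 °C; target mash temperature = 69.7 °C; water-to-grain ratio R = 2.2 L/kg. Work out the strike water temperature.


T_strike = (0.41/R)·(T_mash − T_grain) + T_mash
T_strike = (0.41/2.2)·(69.7 − 24.2) + 69.7

78.1795 °C


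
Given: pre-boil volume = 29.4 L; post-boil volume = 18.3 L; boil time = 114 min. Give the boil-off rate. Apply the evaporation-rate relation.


rate = (V_pre − V_post) / (t_min/60)
rate = (29.4 − 18.3) / (114/60)

5.8421 L/hr


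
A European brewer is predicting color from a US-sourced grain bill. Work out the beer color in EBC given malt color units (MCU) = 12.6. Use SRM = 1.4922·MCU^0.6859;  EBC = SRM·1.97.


SRM = 1.4922·12.6^0.6859 = 8.4834
EBC = 8.4834·1.97

16.7123 EBC


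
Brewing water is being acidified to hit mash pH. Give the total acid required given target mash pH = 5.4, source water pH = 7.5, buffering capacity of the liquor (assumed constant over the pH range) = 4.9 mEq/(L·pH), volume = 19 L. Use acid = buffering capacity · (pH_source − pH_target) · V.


acid = 4.9 · (7.5 − 5.4) · 19

195.5100 mEq


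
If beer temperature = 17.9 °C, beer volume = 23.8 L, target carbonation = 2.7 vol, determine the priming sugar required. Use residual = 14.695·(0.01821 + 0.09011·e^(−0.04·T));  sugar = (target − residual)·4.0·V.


residual = 14.695·(0.01821 + 0.09011·e^(−0.04·17.9)) = 0.9147
sugar = (2.7 − 0.9147)·4.0·23.8

169.9586 g


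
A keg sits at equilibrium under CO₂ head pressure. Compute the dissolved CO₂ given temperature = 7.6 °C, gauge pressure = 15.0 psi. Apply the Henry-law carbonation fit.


vols = (P + 14.695)·(0.01821 + 0.09011·e^(−0.04·T))
vols = (15.0 + 14.695)·(0.01821 + 0.09011·e^(−0.04·7.6))

2.5151 volumes


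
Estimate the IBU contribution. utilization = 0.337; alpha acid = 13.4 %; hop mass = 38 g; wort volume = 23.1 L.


IBU = (α/100)·mass·U·1000 / V
IBU = (13.4/100)·38·0.337·1000 / 23.1

74.2859 IBU


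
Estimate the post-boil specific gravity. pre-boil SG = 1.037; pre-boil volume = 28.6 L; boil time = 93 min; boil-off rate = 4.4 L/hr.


V_post = V_pre − rate·(t/60);  SG_post = 1 + (SG_pre−1)·V_pre/V_post
V_post = 28.6 − 4.4·(93/60) = 21.7800
SG_post = 1 + (1.037 − 1)·28.6/21.7800

1.0486


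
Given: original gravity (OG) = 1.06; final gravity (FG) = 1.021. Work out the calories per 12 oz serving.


ABW = (OG−FG)·131.25·0.79/FG;  °P = 259 − 259/SG (for OG→OE and FG→AE);  RE = 0.1808·OE + 0.8192·AE;  Cal = (6.9·ABW + 4·(RE−0.1))·FG·3.55
ABW = (1.06 − 1.021)·131.25·0.79/1.021 = 3.9606
OE = 259 − 259/1.06 = 14.6604 °P
AE = 259 − 259/1.021 = 5.3271 °P
RE = 0.1808·14.6604 + 0.8192·5.3271 = 7.0146 °P
Cal = (6.9·3.9606 + 4·(7.0146−0.1))·1.021·3.55

199.3022 kcal


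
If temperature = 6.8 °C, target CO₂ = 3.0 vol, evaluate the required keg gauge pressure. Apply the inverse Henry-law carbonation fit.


psi = vols/(0.01821 + 0.09011·e^(−0.04·T)) − 14.695
psi = 3.0/(0.01821 + 0.09011·e^(−0.04·6.8)) − 14.695

19.8431 psi


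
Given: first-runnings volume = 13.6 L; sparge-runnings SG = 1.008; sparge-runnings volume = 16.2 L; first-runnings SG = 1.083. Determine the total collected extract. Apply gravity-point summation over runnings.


total = Σ (SG_i − 1)·1000·V_i
first = (1.083 − 1)·1000·13.6 = 1128.8000
sparge = (1.008 − 1)·1000·16.2 = 129.6000
total = 1128.8000 + 129.6000

1258.4000 gravity·L


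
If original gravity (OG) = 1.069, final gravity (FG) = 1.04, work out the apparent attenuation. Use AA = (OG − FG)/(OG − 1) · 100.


AA = (1.069 − 1.04)/(1.069 − 1) · 100

42.0290 %


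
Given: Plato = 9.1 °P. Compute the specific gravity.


SG = 259/(259 − P)
SG = 259/(259 − 9.1)

1.0364


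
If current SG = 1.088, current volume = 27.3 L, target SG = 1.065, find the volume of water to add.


V_water = V·((SG_curr − 1)/(SG_target − 1) − 1)
V_water = 27.3·((1.088 − 1)/(1.065 − 1) − 1)

9.6600 L


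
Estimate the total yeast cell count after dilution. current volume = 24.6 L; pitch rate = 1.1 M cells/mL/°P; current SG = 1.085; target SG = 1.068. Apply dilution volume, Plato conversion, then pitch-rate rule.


V_w = V·((SG_c−1)/(SG_t−1)−1);  °P = 259 − 259/SG_t;  cells = rate·(V+V_w)·°P
V_w = 24.6·((1.085−1)/(1.068−1)−1) = 6.1500
V_final = 24.6 + 6.1500 = 30.7500
°P = 259 − 259/1.068 = 16.4906
cells = 1.1·30.7500·16.4906

557.7958 billion cells


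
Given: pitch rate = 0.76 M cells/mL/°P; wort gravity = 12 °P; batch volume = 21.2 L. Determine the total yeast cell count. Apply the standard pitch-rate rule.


cells (billions) = rate · V_L · °P
cells = 0.76 · 21.2 · 12

193.3440 billion cells


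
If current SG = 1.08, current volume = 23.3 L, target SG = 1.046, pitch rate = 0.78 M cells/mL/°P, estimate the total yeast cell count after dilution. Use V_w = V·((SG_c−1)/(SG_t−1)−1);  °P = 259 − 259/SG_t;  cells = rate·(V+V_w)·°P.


V_w = 23.3·((1.08−1)/(1.046−1)−1) = 17.2217
V_final = 23.3 + 17.2217 = 40.5217
°P = 259 − 259/1.046 = 11.3901
cells = 0.78·40.5217·11.3901

360.0050 billion cells


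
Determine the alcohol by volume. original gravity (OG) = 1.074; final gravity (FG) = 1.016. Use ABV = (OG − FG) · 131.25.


ABV = (1.074 − 1.016) · 131.25

7.6125 % ABV


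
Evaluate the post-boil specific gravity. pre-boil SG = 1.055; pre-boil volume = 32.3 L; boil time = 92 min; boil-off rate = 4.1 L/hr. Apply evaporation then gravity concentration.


V_post = V_pre − rate·(t/60);  SG_post = 1 + (SG_pre−1)·V_pre/V_post
V_post = 32.3 − 4.1·(92/60) = 26.0133
SG_post = 1 + (1.055 − 1)·32.3/26.0133

1.0683


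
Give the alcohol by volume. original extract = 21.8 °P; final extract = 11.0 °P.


SG = 259/(259 − P);  ABV = (OG − FG)·131.25
OG = 259/(259 − 21.8) = 1.0919
FG = 259/(259 − 11.0) = 1.0444
ABV = (1.0919 − 1.0444)·131.25

6.2410 % ABV


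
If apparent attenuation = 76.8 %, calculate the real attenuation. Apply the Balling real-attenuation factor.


RA = AA · 0.8192
RA = 76.8 · 0.8192

62.9146 %


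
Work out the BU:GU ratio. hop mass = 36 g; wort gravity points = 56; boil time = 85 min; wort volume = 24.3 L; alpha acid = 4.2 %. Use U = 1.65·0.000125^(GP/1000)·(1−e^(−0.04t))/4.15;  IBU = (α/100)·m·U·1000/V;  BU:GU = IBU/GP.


U = 1.65·0.000125^(56/1000)·(1−e^(−0.04·85))/4.15 = 0.2323
IBU = (4.2/100)·36·0.2323·1000/24.3 = 14.4566
BU:GU = 14.4566/56

0.2582


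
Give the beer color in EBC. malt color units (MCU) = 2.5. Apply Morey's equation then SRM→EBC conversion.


SRM = 1.4922·MCU^0.6859;  EBC = SRM·1.97
SRM = 1.4922·2.5^0.6859 = 2.7975
EBC = 2.7975·1.97

5.5111 EBC


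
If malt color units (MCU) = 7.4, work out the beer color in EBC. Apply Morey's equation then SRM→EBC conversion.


SRM = 1.4922·MCU^0.6859;  EBC = SRM·1.97
SRM = 1.4922·7.4^0.6859 = 5.8889
EBC = 5.8889·1.97

11.6011 EBC


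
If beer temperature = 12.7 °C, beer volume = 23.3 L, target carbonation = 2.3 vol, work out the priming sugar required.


residual = 14.695·(0.01821 + 0.09011·e^(−0.04·T));  sugar = (target − residual)·4.0·V
residual = 14.695·(0.01821 + 0.09011·e^(−0.04·12.7)) = 1.0643
sugar = (2.3 − 1.0643)·4.0·23.3

115.1631 g


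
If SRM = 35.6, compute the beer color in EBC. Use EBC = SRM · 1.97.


EBC = 35.6 · 1.97

70.1320 EBC


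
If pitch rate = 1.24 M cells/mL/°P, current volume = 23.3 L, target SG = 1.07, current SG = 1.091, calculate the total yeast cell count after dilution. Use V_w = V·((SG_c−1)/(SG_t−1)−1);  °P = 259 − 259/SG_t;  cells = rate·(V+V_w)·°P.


V_w = 23.3·((1.091−1)/(1.07−1)−1) = 6.9900
V_final = 23.3 + 6.9900 = 30.2900
°P = 259 − 259/1.07 = 16.9439
cells = 1.24·30.2900·16.9439

636.4071 billion cells


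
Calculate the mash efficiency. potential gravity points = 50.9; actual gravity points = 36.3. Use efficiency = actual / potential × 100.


efficiency = 36.3 / 50.9 × 100

71.3163 %


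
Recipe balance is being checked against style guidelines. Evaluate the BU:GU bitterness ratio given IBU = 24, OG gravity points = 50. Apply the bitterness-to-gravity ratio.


BU:GU = IBU / OG_points
BU:GU = 24 / 50

0.4800


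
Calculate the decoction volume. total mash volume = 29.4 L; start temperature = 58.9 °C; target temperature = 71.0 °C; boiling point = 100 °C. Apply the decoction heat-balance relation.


V_dec = V_total·(T_target − T_start)/(T_boil − T_start)
V_dec = 29.4·(71.0 − 58.9)/(100 − 58.9)

8.6555 L


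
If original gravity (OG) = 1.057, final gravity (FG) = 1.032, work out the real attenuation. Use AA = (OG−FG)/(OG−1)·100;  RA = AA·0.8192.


AA = (1.057 − 1.032)/(1.057 − 1)·100 = 43.8596
RA = 43.8596·0.8192

35.9298 %


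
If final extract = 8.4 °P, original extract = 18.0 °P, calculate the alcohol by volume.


SG = 259/(259 − P);  ABV = (OG − FG)·131.25
OG = 259/(259 − 18.0) = 1.0747
FG = 259/(259 − 8.4) = 1.0335
ABV = (1.0747 − 1.0335)·131.25

5.4035 % ABV


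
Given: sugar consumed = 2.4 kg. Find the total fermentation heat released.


Q = m_sugar · 590 kJ/kg
Q = 2.4 · 590

1416.0000 kJ


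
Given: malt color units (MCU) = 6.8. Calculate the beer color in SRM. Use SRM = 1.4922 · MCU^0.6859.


SRM = 1.4922 · 6.8^0.6859

5.5571 SRM


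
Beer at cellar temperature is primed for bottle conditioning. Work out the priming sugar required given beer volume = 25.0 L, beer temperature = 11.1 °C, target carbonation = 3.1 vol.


residual = 14.695·(0.01821 + 0.09011·e^(−0.04·T));  sugar = (target − residual)·4.0·V
residual = 14.695·(0.01821 + 0.09011·e^(−0.04·11.1)) = 1.1170
sugar = (3.1 − 1.1170)·4.0·25.0

198.2997 g


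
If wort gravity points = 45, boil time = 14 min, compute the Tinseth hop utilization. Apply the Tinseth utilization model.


U = 1.65·0.000125^(GP/1000) · (1 − e^(−0.04·t))/4.15
bigness = 1.65·0.000125^(45/1000) = 1.1011
boil_factor = (1 − e^(−0.04·14))/4.15 = 0.1033
U = 1.1011 · 0.1033

0.1138


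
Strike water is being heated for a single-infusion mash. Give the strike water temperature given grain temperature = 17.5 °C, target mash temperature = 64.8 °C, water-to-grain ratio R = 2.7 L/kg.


T_strike = (0.41/R)·(T_mash − T_grain) + T_mash
T_strike = (0.41/2.7)·(64.8 − 17.5) + 64.8

71.9826 °C


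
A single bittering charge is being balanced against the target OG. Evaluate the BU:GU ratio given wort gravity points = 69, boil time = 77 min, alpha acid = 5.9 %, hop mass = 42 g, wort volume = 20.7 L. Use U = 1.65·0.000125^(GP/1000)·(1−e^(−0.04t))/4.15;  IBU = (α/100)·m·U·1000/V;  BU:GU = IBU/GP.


U = 1.65·0.000125^(69/1000)·(1−e^(−0.04·77))/4.15 = 0.2040
IBU = (5.9/100)·42·0.2040·1000/20.7 = 24.4242
BU:GU = 24.4242/69

0.3540


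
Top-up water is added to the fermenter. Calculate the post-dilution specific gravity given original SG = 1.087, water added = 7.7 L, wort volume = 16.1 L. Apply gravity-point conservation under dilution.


SG_new = 1 + (SG_old − 1)·V_old/(V_old + V_water)
pts = (1.087 − 1)·1000·16.1/(16.1 + 7.7) = 58.8529
SG_new = 1 + 58.8529/1000

1.0589


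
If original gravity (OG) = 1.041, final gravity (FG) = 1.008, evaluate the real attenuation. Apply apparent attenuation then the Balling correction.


AA = (OG−FG)/(OG−1)·100;  RA = AA·0.8192
AA = (1.041 − 1.008)/(1.041 − 1)·100 = 80.4878
RA = 80.4878·0.8192

65.9356 %


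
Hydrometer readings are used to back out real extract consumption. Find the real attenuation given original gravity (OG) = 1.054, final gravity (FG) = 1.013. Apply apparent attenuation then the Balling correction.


AA = (OG−FG)/(OG−1)·100;  RA = AA·0.8192
AA = (1.054 − 1.013)/(1.054 − 1)·100 = 75.9259
RA = 75.9259·0.8192

62.1985 %


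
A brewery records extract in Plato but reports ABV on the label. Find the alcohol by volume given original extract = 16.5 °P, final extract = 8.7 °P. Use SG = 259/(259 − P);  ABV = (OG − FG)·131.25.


OG = 259/(259 − 16.5) = 1.0680
FG = 259/(259 − 8.7) = 1.0348
ABV = (1.0680 − 1.0348)·131.25

4.3684 % ABV


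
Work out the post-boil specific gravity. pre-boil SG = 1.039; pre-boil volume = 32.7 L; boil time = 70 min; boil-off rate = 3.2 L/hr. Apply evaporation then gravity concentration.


V_post = V_pre − rate·(t/60);  SG_post = 1 + (SG_pre−1)·V_pre/V_post
V_post = 32.7 − 3.2·(70/60) = 28.9667
SG_post = 1 + (1.039 − 1)·32.7/28.9667

1.0440


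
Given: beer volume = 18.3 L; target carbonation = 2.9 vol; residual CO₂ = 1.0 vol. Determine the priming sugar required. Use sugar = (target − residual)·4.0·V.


sugar = (2.9 − 1.0)·4.0·18.3

139.0800 g


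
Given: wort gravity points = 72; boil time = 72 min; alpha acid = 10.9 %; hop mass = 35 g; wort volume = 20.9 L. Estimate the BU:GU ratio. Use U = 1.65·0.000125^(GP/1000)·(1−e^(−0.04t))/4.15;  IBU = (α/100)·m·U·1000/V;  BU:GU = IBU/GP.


U = 1.65·0.000125^(72/1000)·(1−e^(−0.04·72))/4.15 = 0.1965
IBU = (10.9/100)·35·0.1965·1000/20.9 = 35.8651
BU:GU = 35.8651/72

0.4981


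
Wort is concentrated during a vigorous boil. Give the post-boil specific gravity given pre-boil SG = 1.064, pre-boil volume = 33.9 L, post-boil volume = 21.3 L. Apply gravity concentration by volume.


SG_post = 1 + (SG_pre − 1)·V_pre/V_post
pts_pre = (1.064 − 1)·1000 = 64.0000
pts_post = 64.0000·33.9/21.3 = 101.8592
SG_post = 1 + 101.8592/1000

1.1019


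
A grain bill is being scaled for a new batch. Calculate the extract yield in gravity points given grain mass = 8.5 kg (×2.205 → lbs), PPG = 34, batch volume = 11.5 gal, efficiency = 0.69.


points = lbs × PPG × eff / vol
lbs = 8.5 × 2.205 = 18.7425
points = 18.7425 × 34 × 0.69 / 11.5

38.2347 points


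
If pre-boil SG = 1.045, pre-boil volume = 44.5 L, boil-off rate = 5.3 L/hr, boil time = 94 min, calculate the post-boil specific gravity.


V_post = V_pre − rate·(t/60);  SG_post = 1 + (SG_pre−1)·V_pre/V_post
V_post = 44.5 − 5.3·(94/60) = 36.1967
SG_post = 1 + (1.045 − 1)·44.5/36.1967

1.0553


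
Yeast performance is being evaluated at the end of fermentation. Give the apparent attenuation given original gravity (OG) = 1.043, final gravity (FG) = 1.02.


AA = (OG − FG)/(OG − 1) · 100
AA = (1.043 − 1.02)/(1.043 − 1) · 100

53.4884 %


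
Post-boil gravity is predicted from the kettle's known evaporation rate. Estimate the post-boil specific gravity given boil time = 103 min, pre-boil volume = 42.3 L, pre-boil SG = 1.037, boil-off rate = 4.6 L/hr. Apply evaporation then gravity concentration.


V_post = V_pre − rate·(t/60);  SG_post = 1 + (SG_pre−1)·V_pre/V_post
V_post = 42.3 − 4.6·(103/60) = 34.4033
SG_post = 1 + (1.037 − 1)·42.3/34.4033

1.0455


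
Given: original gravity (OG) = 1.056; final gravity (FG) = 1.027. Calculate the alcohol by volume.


ABV = (OG − FG) · 131.25
ABV = (1.056 − 1.027) · 131.25

3.8063 % ABV


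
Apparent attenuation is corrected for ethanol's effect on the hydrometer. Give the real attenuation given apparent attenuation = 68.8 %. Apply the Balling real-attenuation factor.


RA = AA · 0.8192
RA = 68.8 · 0.8192

56.3610 %


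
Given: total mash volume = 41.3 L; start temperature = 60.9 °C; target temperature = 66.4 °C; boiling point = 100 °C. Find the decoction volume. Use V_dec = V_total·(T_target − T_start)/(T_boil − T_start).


V_dec = 41.3·(66.4 − 60.9)/(100 − 60.9)

5.8095 L


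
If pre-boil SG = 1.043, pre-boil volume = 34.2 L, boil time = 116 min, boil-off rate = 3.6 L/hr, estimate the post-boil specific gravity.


V_post = V_pre − rate·(t/60);  SG_post = 1 + (SG_pre−1)·V_pre/V_post
V_post = 34.2 − 3.6·(116/60) = 27.2400
SG_post = 1 + (1.043 − 1)·34.2/27.2400

1.0540


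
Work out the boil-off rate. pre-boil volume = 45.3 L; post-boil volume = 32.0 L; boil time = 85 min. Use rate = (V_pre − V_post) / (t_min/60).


rate = (45.3 − 32.0) / (85/60)

9.3882 L/hr


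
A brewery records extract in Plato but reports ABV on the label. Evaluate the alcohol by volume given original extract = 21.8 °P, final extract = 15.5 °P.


SG = 259/(259 − P);  ABV = (OG − FG)·131.25
OG = 259/(259 − 21.8) = 1.0919
FG = 259/(259 − 15.5) = 1.0637
ABV = (1.0919 − 1.0637)·131.25

3.7079 % ABV


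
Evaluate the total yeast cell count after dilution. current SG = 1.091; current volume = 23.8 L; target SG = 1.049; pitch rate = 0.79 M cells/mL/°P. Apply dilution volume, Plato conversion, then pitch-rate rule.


V_w = V·((SG_c−1)/(SG_t−1)−1);  °P = 259 − 259/SG_t;  cells = rate·(V+V_w)·°P
V_w = 23.8·((1.091−1)/(1.049−1)−1) = 20.4000
V_final = 23.8 + 20.4000 = 44.2000
°P = 259 − 259/1.049 = 12.0982
cells = 0.79·44.2000·12.0982

422.4446 billion cells


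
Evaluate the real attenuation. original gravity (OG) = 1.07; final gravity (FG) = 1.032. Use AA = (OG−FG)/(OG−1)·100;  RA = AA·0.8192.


AA = (1.07 − 1.032)/(1.07 − 1)·100 = 54.2857
RA = 54.2857·0.8192

44.4709 %


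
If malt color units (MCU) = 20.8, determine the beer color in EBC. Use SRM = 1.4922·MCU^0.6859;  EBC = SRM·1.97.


SRM = 1.4922·20.8^0.6859 = 11.9643
EBC = 11.9643·1.97

23.5696 EBC


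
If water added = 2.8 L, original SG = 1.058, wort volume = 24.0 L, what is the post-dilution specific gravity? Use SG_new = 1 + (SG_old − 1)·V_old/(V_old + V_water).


pts = (1.058 − 1)·1000·24.0/(24.0 + 2.8) = 51.9403
SG_new = 1 + 51.9403/1000

1.0519


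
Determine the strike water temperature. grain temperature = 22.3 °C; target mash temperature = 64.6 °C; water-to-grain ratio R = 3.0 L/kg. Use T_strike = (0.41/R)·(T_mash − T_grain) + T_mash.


T_strike = (0.41/3.0)·(64.6 − 22.3) + 64.6

70.3810 °C


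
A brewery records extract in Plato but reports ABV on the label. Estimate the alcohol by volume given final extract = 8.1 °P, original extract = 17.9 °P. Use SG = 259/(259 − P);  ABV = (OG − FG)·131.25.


OG = 259/(259 − 17.9) = 1.0742
FG = 259/(259 − 8.1) = 1.0323
ABV = (1.0742 − 1.0323)·131.25

5.5072 % ABV


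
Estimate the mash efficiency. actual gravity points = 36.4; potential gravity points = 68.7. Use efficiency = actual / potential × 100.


efficiency = 36.4 / 68.7 × 100

52.9840 %


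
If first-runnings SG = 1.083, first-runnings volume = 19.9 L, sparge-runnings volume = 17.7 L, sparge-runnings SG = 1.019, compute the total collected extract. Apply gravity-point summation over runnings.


total = Σ (SG_i − 1)·1000·V_i
first = (1.083 − 1)·1000·19.9 = 1651.7000
sparge = (1.019 − 1)·1000·17.7 = 336.3000
total = 1651.7000 + 336.3000

1988.0000 gravity·L


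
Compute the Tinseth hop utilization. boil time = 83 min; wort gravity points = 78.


U = 1.65·0.000125^(GP/1000) · (1 − e^(−0.04·t))/4.15
bigness = 1.65·0.000125^(78/1000) = 0.8185
boil_factor = (1 − e^(−0.04·83))/4.15 = 0.2323
U = 0.8185 · 0.2323

0.1901


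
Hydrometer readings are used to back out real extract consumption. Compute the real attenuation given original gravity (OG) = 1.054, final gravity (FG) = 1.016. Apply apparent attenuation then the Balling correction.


AA = (OG−FG)/(OG−1)·100;  RA = AA·0.8192
AA = (1.054 − 1.016)/(1.054 − 1)·100 = 70.3704
RA = 70.3704·0.8192

57.6474 %


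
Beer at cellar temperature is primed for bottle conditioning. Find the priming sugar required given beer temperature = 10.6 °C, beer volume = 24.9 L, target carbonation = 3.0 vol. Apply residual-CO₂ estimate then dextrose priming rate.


residual = 14.695·(0.01821 + 0.09011·e^(−0.04·T));  sugar = (target − residual)·4.0·V
residual = 14.695·(0.01821 + 0.09011·e^(−0.04·10.6)) = 1.1342
sugar = (3.0 − 1.1342)·4.0·24.9

185.8375 g


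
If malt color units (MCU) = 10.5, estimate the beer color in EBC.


SRM = 1.4922·MCU^0.6859;  EBC = SRM·1.97
SRM = 1.4922·10.5^0.6859 = 7.4862
EBC = 7.4862·1.97

14.7478 EBC


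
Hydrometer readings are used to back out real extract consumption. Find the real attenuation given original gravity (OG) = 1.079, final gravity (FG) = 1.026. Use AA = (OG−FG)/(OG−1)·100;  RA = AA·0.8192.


AA = (1.079 − 1.026)/(1.079 − 1)·100 = 67.0886
RA = 67.0886·0.8192

54.9590 %


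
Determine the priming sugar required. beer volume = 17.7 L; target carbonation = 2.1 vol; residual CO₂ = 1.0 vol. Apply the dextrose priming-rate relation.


sugar = (target − residual)·4.0·V
sugar = (2.1 − 1.0)·4.0·17.7

77.8800 g


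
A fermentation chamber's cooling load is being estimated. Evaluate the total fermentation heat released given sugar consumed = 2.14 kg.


Q = m_sugar · 590 kJ/kg
Q = 2.14 · 590

1262.6000 kJ


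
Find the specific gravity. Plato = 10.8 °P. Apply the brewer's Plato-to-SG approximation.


SG = 259/(259 − P)
SG = 259/(259 − 10.8)

1.0435


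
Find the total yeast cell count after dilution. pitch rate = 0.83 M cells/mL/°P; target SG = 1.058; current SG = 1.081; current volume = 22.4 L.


V_w = V·((SG_c−1)/(SG_t−1)−1);  °P = 259 − 259/SG_t;  cells = rate·(V+V_w)·°P
V_w = 22.4·((1.081−1)/(1.058−1)−1) = 8.8828
V_final = 22.4 + 8.8828 = 31.2828
°P = 259 − 259/1.058 = 14.1985
cells = 0.83·31.2828·14.1985

368.6593 billion cells


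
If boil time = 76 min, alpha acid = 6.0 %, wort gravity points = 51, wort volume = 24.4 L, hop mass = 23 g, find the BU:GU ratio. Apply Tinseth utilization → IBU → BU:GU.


U = 1.65·0.000125^(GP/1000)·(1−e^(−0.04t))/4.15;  IBU = (α/100)·m·U·1000/V;  BU:GU = IBU/GP
U = 1.65·0.000125^(51/1000)·(1−e^(−0.04·76))/4.15 = 0.2394
IBU = (6.0/100)·23·0.2394·1000/24.4 = 13.5388
BU:GU = 13.5388/51

0.2655


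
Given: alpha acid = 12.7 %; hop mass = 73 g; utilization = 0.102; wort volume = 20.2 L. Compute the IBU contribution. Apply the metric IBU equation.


IBU = (α/100)·mass·U·1000 / V
IBU = (12.7/100)·73·0.102·1000 / 20.2

46.8140 IBU


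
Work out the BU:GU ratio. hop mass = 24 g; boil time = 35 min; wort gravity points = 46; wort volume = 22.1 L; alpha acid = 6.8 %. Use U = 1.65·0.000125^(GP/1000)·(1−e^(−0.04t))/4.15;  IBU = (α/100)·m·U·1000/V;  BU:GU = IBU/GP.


U = 1.65·0.000125^(46/1000)·(1−e^(−0.04·35))/4.15 = 0.1981
IBU = (6.8/100)·24·0.1981·1000/22.1 = 14.6302
BU:GU = 14.6302/46

0.3180


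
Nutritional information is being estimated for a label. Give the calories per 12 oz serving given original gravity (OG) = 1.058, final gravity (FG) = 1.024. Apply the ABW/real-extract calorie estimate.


ABW = (OG−FG)·131.25·0.79/FG;  °P = 259 − 259/SG (for OG→OE and FG→AE);  RE = 0.1808·OE + 0.8192·AE;  Cal = (6.9·ABW + 4·(RE−0.1))·FG·3.55
ABW = (1.058 − 1.024)·131.25·0.79/1.024 = 3.4427
OE = 259 − 259/1.058 = 14.1985 °P
AE = 259 − 259/1.024 = 6.0703 °P
RE = 0.1808·14.1985 + 0.8192·6.0703 = 7.5399 °P
Cal = (6.9·3.4427 + 4·(7.5399−0.1))·1.024·3.55

194.5360 kcal


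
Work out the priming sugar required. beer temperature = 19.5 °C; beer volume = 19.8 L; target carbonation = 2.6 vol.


residual = 14.695·(0.01821 + 0.09011·e^(−0.04·T));  sugar = (target − residual)·4.0·V
residual = 14.695·(0.01821 + 0.09011·e^(−0.04·19.5)) = 0.8746
sugar = (2.6 − 0.8746)·4.0·19.8

136.6515 g


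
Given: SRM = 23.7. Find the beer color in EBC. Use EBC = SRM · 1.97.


EBC = 23.7 · 1.97

46.6890 EBC


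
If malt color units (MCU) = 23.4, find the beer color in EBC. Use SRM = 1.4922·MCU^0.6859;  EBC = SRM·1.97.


SRM = 1.4922·23.4^0.6859 = 12.9710
EBC = 12.9710·1.97

25.5528 EBC


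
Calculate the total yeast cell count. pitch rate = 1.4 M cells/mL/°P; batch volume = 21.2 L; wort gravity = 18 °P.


cells (billions) = rate · V_L · °P
cells = 1.4 · 21.2 · 18

534.2400 billion cells


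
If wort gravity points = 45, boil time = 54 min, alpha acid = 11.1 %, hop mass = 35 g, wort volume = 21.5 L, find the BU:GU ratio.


U = 1.65·0.000125^(GP/1000)·(1−e^(−0.04t))/4.15;  IBU = (α/100)·m·U·1000/V;  BU:GU = IBU/GP
U = 1.65·0.000125^(45/1000)·(1−e^(−0.04·54))/4.15 = 0.2347
IBU = (11.1/100)·35·0.2347·1000/21.5 = 42.4163
BU:GU = 42.4163/45

0.9426


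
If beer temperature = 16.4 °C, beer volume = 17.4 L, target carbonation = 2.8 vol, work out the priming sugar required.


residual = 14.695·(0.01821 + 0.09011·e^(−0.04·T));  sugar = (target − residual)·4.0·V
residual = 14.695·(0.01821 + 0.09011·e^(−0.04·16.4)) = 0.9547
sugar = (2.8 − 0.9547)·4.0·17.4

128.4304 g


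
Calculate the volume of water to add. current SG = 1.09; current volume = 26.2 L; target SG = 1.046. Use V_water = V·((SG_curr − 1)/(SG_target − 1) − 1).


V_water = 26.2·((1.09 − 1)/(1.046 − 1) − 1)

25.0609 L


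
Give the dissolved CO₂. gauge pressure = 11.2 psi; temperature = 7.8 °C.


vols = (P + 14.695)·(0.01821 + 0.09011·e^(−0.04·T))
vols = (11.2 + 14.695)·(0.01821 + 0.09011·e^(−0.04·7.8))

2.1796 volumes


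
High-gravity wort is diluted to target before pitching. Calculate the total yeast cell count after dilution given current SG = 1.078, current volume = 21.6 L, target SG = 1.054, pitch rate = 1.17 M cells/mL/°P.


V_w = V·((SG_c−1)/(SG_t−1)−1);  °P = 259 − 259/SG_t;  cells = rate·(V+V_w)·°P
V_w = 21.6·((1.078−1)/(1.054−1)−1) = 9.6000
V_final = 21.6 + 9.6000 = 31.2000
°P = 259 − 259/1.054 = 13.2694
cells = 1.17·31.2000·13.2694

484.3880 billion cells


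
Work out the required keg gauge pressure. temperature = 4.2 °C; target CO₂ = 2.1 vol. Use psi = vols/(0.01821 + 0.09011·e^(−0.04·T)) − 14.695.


psi = 2.1/(0.01821 + 0.09011·e^(−0.04·4.2)) − 14.695

7.5543 psi


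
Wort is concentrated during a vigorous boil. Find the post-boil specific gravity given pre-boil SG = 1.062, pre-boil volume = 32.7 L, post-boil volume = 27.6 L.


SG_post = 1 + (SG_pre − 1)·V_pre/V_post
pts_pre = (1.062 − 1)·1000 = 62.0000
pts_post = 62.0000·32.7/27.6 = 73.4565
SG_post = 1 + 73.4565/1000

1.0735


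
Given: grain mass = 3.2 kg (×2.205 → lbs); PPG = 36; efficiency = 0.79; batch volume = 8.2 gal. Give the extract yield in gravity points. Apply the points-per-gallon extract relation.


points = lbs × PPG × eff / vol
lbs = 3.2 × 2.205 = 7.0560
points = 7.0560 × 36 × 0.79 / 8.2

24.4723 points


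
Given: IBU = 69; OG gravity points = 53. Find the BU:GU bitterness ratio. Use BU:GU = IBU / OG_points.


BU:GU = 69 / 53

1.3019


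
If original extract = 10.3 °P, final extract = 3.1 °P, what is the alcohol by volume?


SG = 259/(259 − P);  ABV = (OG − FG)·131.25
OG = 259/(259 − 10.3) = 1.0414
FG = 259/(259 − 3.1) = 1.0121
ABV = (1.0414 − 1.0121)·131.25

3.8458 % ABV
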